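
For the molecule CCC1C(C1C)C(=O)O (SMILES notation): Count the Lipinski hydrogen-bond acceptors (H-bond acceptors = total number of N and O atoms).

2

N atoms: 0; O atoms: 2.
Lipinski HBA = 0 + 2 = 2.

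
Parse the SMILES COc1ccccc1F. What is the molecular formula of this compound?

C7H7FO

Walk through each heavy atom and fill implicit hydrogens from standard valence (C 4, N 3, O 2, S 2, halogen 1); for lowercase aromatic atoms, an aromatic c carries 1 H when it has two neighbours and 0 H with three, and aromatic n carries 0 H:
  atom 1: C, bond orders sum to 1 (valence 4) → 3 H
  atom 2: O, bond orders sum to 2 (valence 2) → 0 H
  atom 3: aromatic c, 3 neighbours → 0 H
  atom 4: aromatic c, 2 neighbours → 1 H
  atom 5: aromatic c, 2 neighbours → 1 H
  atom 6: aromatic c, 2 neighbours → 1 H
  atom 7: aromatic c, 2 neighbours → 1 H
  atom 8: aromatic c, 3 neighbours → 0 H
  atom 9: F (halogen, monovalent) → 0 H
Totals → C:7, H:7, F:1, O:1.
In Hill order: C7H7FO.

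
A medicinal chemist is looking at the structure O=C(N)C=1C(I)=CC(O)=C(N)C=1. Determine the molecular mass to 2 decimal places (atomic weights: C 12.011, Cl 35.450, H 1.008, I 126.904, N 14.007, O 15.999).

278.05 g/mol

First, the molecular formula is C7H7IN2O2 (counting implicit H from valence).
  C: 7 × 12.011 = 84.077
  H: 7 × 1.008 = 7.056
  I: 1 × 126.904 = 126.904
  N: 2 × 14.007 = 28.014
  O: 2 × 15.999 = 31.998
Sum: 7×12.011 + 7×1.008 + 1×126.904 + 2×14.007 + 2×15.999 = 278.049 → 278.05 g/mol.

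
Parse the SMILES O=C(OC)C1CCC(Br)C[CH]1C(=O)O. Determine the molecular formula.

Walk through each heavy atom and fill implicit hydrogens from standard valence (C 4, N 3, O 2, S 2, halogen 1):
  atom 1: O, bond orders sum to 2 (valence 2) → 0 H
  atom 2: C, bond orders sum to 4 (valence 4) → 0 H
  atom 3: O, bond orders sum to 2 (valence 2) → 0 H
  atom 4: C, bond orders sum to 1 (valence 4) → 3 H
  atom 5: C, bond orders sum to 3 (valence 4) → 1 H
  atom 6: C, bond orders sum to 2 (valence 4) → 2 H
  atom 7: C, bond orders sum to 2 (valence 4) → 2 H
  atom 8: C, bond orders sum to 3 (valence 4) → 1 H
  atom 9: Br (halogen, monovalent) → 0 H
  atom 10: C, bond orders sum to 2 (valence 4) → 2 H
  atom 11: C with explicit H count 1
  atom 12: C, bond orders sum to 4 (valence 4) → 0 H
  atom 13: O, bond orders sum to 2 (valence 2) → 0 H
  atom 14: O, bond orders sum to 1 (valence 2) → 1 H
Totals → C:9, H:13, Br:1, O:4.

C9H13BrO4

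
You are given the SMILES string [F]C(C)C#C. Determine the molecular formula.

Walk through each heavy atom and fill implicit hydrogens from standard valence (C 4, N 3, O 2, S 2, halogen 1):
  atom 1: F with explicit H count 0
  atom 2: C, bond orders sum to 3 (valence 4) → 1 H
  atom 3: C, bond orders sum to 1 (valence 4) → 3 H
  atom 4: C, bond orders sum to 4 (valence 4) → 0 H
  atom 5: C, bond orders sum to 3 (valence 4) → 1 H
Totals → C:4, H:5, F:1.
In Hill order: C4H5F.

C4H5F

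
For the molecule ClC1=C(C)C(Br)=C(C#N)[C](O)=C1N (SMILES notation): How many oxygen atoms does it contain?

Scan the SMILES for O atoms (remember two-letter symbols like Cl and Br are single atoms).
Oxygen count: 1.

1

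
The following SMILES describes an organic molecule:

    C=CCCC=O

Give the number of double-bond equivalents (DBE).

Degree of unsaturation = (number of rings) + (number of π bonds).
Ring closures in the SMILES: 0.
π bonds: 2 double bonds (each 1 DoU) → 2 DoU from unsaturation.
Total DoU = 0 + 2 = 2.

2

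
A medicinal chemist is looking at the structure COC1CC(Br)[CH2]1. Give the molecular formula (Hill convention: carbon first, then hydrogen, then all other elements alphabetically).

Walk through each heavy atom and fill implicit hydrogens from standard valence (C 4, N 3, O 2, S 2, halogen 1):
  atom 1: C, bond orders sum to 1 (valence 4) → 3 H
  atom 2: O, bond orders sum to 2 (valence 2) → 0 H
  atom 3: C, bond orders sum to 3 (valence 4) → 1 H
  atom 4: C, bond orders sum to 2 (valence 4) → 2 H
  atom 5: C, bond orders sum to 3 (valence 4) → 1 H
  atom 6: Br (halogen, monovalent) → 0 H
  atom 7: C with explicit H count 2
Totals → C:5, H:9, Br:1, O:1.

C5H9BrO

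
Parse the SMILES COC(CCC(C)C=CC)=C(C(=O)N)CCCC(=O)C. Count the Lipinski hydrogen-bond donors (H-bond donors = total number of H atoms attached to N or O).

2

Donors: find every N or O and count the H atoms it carries.
  atom 2 (O): bond orders sum to 2 → 0 H
  atom 13 (O): bond orders sum to 2 → 0 H
  atom 14 (N): bond orders sum to 1 → 2 H
  atom 19 (O): bond orders sum to 2 → 0 H
Lipinski HBD = 2.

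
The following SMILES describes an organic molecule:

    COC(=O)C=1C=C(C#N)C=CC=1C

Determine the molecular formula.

C10H9NO2

Walk through each heavy atom and fill implicit hydrogens from standard valence (C 4, N 3, O 2, S 2, halogen 1):
  atom 1: C, bond orders sum to 1 (valence 4) → 3 H
  atom 2: O, bond orders sum to 2 (valence 2) → 0 H
  atom 3: C, bond orders sum to 4 (valence 4) → 0 H
  atom 4: O, bond orders sum to 2 (valence 2) → 0 H
  atom 5: C, bond orders sum to 4 (valence 4) → 0 H
  atom 6: C, bond orders sum to 3 (valence 4) → 1 H
  atom 7: C, bond orders sum to 4 (valence 4) → 0 H
  atom 8: C, bond orders sum to 4 (valence 4) → 0 H
  atom 9: N, bond orders sum to 3 (valence 3) → 0 H
  atom 10: C, bond orders sum to 3 (valence 4) → 1 H
  atom 11: C, bond orders sum to 3 (valence 4) → 1 H
  atom 12: C, bond orders sum to 4 (valence 4) → 0 H
  atom 13: C, bond orders sum to 1 (valence 4) → 3 H
Totals → C:10, H:9, N:1, O:2.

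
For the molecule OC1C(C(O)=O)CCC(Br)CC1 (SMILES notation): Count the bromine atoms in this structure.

Scan the SMILES for Br atoms (remember two-letter symbols like Cl and Br are single atoms).
Bromine count: 1.

1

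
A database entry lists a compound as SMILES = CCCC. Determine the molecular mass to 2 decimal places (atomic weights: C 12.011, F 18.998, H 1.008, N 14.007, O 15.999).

First, the molecular formula is C4H10 (counting implicit H from valence).
  C: 4 × 12.011 = 48.044
  H: 10 × 1.008 = 10.080
Sum: 4×12.011 + 10×1.008 = 58.124 → 58.12 g/mol.

58.12 g/mol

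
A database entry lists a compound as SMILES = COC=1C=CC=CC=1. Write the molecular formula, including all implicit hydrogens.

Walk through each heavy atom and fill implicit hydrogens from standard valence (C 4, N 3, O 2, S 2, halogen 1):
  atom 1: C, bond orders sum to 1 (valence 4) → 3 H
  atom 2: O, bond orders sum to 2 (valence 2) → 0 H
  atom 3: C, bond orders sum to 4 (valence 4) → 0 H
  atom 4: C, bond orders sum to 3 (valence 4) → 1 H
  atom 5: C, bond orders sum to 3 (valence 4) → 1 H
  atom 6: C, bond orders sum to 3 (valence 4) → 1 H
  atom 7: C, bond orders sum to 3 (valence 4) → 1 H
  atom 8: C, bond orders sum to 3 (valence 4) → 1 H
Totals → C:7, H:8, O:1.

C7H8O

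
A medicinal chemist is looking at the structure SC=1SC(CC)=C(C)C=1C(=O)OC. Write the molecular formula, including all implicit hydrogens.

Walk through each heavy atom and fill implicit hydrogens from standard valence (C 4, N 3, O 2, S 2, halogen 1):
  atom 1: S, bond orders sum to 1 (valence 2) → 1 H
  atom 2: C, bond orders sum to 4 (valence 4) → 0 H
  atom 3: S, bond orders sum to 2 (valence 2) → 0 H
  atom 4: C, bond orders sum to 4 (valence 4) → 0 H
  atom 5: C, bond orders sum to 2 (valence 4) → 2 H
  atom 6: C, bond orders sum to 1 (valence 4) → 3 H
  atom 7: C, bond orders sum to 4 (valence 4) → 0 H
  atom 8: C, bond orders sum to 1 (valence 4) → 3 H
  atom 9: C, bond orders sum to 4 (valence 4) → 0 H
  atom 10: C, bond orders sum to 4 (valence 4) → 0 H
  atom 11: O, bond orders sum to 2 (valence 2) → 0 H
  atom 12: O, bond orders sum to 2 (valence 2) → 0 H
  atom 13: C, bond orders sum to 1 (valence 4) → 3 H
Totals → C:9, H:12, O:2, S:2.
In Hill order: C9H12O2S2.

C9H12O2S2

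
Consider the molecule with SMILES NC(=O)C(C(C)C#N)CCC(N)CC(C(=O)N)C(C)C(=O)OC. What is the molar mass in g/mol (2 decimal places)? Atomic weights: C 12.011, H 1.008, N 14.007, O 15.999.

326.40 g/mol

First, the molecular formula is C15H26N4O4 (counting implicit H from valence).
  C: 15 × 12.011 = 180.165
  H: 26 × 1.008 = 26.208
  N: 4 × 14.007 = 56.028
  O: 4 × 15.999 = 63.996
Sum: 15×12.011 + 26×1.008 + 4×14.007 + 4×15.999 = 326.397 → 326.40 g/mol.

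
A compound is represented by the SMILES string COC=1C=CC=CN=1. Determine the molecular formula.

Walk through each heavy atom and fill implicit hydrogens from standard valence (C 4, N 3, O 2, S 2, halogen 1):
  atom 1: C, bond orders sum to 1 (valence 4) → 3 H
  atom 2: O, bond orders sum to 2 (valence 2) → 0 H
  atom 3: C, bond orders sum to 4 (valence 4) → 0 H
  atom 4: C, bond orders sum to 3 (valence 4) → 1 H
  atom 5: C, bond orders sum to 3 (valence 4) → 1 H
  atom 6: C, bond orders sum to 3 (valence 4) → 1 H
  atom 7: C, bond orders sum to 3 (valence 4) → 1 H
  atom 8: N, bond orders sum to 3 (valence 3) → 0 H
Totals → C:6, H:7, N:1, O:1.

C6H7NO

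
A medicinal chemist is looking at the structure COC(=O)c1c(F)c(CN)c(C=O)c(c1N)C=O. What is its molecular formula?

C11H11FN2O4

Walk through each heavy atom and fill implicit hydrogens from standard valence (C 4, N 3, O 2, S 2, halogen 1); for lowercase aromatic atoms, an aromatic c carries 1 H when it has two neighbours and 0 H with three, and aromatic n carries 0 H:
  atom 1: C, bond orders sum to 1 (valence 4) → 3 H
  atom 2: O, bond orders sum to 2 (valence 2) → 0 H
  atom 3: C, bond orders sum to 4 (valence 4) → 0 H
  atom 4: O, bond orders sum to 2 (valence 2) → 0 H
  atom 5: aromatic c, 3 neighbours → 0 H
  atom 6: aromatic c, 3 neighbours → 0 H
  atom 7: F (halogen, monovalent) → 0 H
  atom 8: aromatic c, 3 neighbours → 0 H
  atom 9: C, bond orders sum to 2 (valence 4) → 2 H
  atom 10: N, bond orders sum to 1 (valence 3) → 2 H
  atom 11: aromatic c, 3 neighbours → 0 H
  atom 12: C, bond orders sum to 3 (valence 4) → 1 H
  atom 13: O, bond orders sum to 2 (valence 2) → 0 H
  atom 14: aromatic c, 3 neighbours → 0 H
  atom 15: aromatic c, 3 neighbours → 0 H
  atom 16: N, bond orders sum to 1 (valence 3) → 2 H
  atom 17: C, bond orders sum to 3 (valence 4) → 1 H
  atom 18: O, bond orders sum to 2 (valence 2) → 0 H
Totals → C:11, H:11, F:1, N:2, O:4.
In Hill order: C11H11FN2O4.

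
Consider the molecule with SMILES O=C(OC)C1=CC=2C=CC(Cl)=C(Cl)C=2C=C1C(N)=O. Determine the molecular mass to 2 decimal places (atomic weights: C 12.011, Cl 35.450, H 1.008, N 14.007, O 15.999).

298.12 g/mol

First, the molecular formula is C13H9Cl2NO3 (counting implicit H from valence).
  C: 13 × 12.011 = 156.143
  Cl: 2 × 35.450 = 70.900
  H: 9 × 1.008 = 9.072
  N: 1 × 14.007 = 14.007
  O: 3 × 15.999 = 47.997
Sum: 13×12.011 + 2×35.450 + 9×1.008 + 1×14.007 + 3×15.999 = 298.119 → 298.12 g/mol.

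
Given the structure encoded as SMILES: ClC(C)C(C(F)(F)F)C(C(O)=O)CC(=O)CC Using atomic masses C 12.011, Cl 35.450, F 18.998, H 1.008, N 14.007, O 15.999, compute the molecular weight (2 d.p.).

First, the molecular formula is C10H14ClF3O3 (counting implicit H from valence).
  C: 10 × 12.011 = 120.110
  Cl: 1 × 35.450 = 35.450
  F: 3 × 18.998 = 56.994
  H: 14 × 1.008 = 14.112
  O: 3 × 15.999 = 47.997
Sum: 10×12.011 + 1×35.450 + 3×18.998 + 14×1.008 + 3×15.999 = 274.663 → 274.66 g/mol.

274.66 g/mol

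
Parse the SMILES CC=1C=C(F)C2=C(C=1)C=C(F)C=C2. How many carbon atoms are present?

11

Count every carbon token in the SMILES (each C, including those in ring-closure positions and inside branches).
Carbon count: 11.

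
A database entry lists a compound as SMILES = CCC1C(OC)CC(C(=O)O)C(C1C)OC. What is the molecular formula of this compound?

C12H22O4

Walk through each heavy atom and fill implicit hydrogens from standard valence (C 4, N 3, O 2, S 2, halogen 1):
  atom 1: C, bond orders sum to 1 (valence 4) → 3 H
  atom 2: C, bond orders sum to 2 (valence 4) → 2 H
  atom 3: C, bond orders sum to 3 (valence 4) → 1 H
  atom 4: C, bond orders sum to 3 (valence 4) → 1 H
  atom 5: O, bond orders sum to 2 (valence 2) → 0 H
  atom 6: C, bond orders sum to 1 (valence 4) → 3 H
  atom 7: C, bond orders sum to 2 (valence 4) → 2 H
  atom 8: C, bond orders sum to 3 (valence 4) → 1 H
  atom 9: C, bond orders sum to 4 (valence 4) → 0 H
  atom 10: O, bond orders sum to 2 (valence 2) → 0 H
  atom 11: O, bond orders sum to 1 (valence 2) → 1 H
  atom 12: C, bond orders sum to 3 (valence 4) → 1 H
  atom 13: C, bond orders sum to 3 (valence 4) → 1 H
  atom 14: C, bond orders sum to 1 (valence 4) → 3 H
  atom 15: O, bond orders sum to 2 (valence 2) → 0 H
  atom 16: C, bond orders sum to 1 (valence 4) → 3 H
Totals → C:12, H:22, O:4.
In Hill order: C12H22O4.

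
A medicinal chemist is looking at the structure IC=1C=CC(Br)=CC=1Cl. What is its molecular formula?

Walk through each heavy atom and fill implicit hydrogens from standard valence (C 4, N 3, O 2, S 2, halogen 1):
  atom 1: I (halogen, monovalent) → 0 H
  atom 2: C, bond orders sum to 4 (valence 4) → 0 H
  atom 3: C, bond orders sum to 3 (valence 4) → 1 H
  atom 4: C, bond orders sum to 3 (valence 4) → 1 H
  atom 5: C, bond orders sum to 4 (valence 4) → 0 H
  atom 6: Br (halogen, monovalent) → 0 H
  atom 7: C, bond orders sum to 3 (valence 4) → 1 H
  atom 8: C, bond orders sum to 4 (valence 4) → 0 H
  atom 9: Cl (halogen, monovalent) → 0 H
Totals → C:6, H:3, Br:1, Cl:1, I:1.

C6H3BrClI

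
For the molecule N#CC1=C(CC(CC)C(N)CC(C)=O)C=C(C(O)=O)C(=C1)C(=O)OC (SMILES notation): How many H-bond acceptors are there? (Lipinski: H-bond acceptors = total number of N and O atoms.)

N atoms: 2; O atoms: 5.
Lipinski HBA = 2 + 5 = 7.

7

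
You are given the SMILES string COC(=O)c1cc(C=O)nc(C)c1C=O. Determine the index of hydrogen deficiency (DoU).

Molecular formula: C10H9NO4.
DoU = (2C + 2 + N − H − X) / 2, where X is the halogen count and O/S are ignored.
    = (2·10 + 2 + 1 − 9 − 0) / 2 = 14 / 2 = 7.

7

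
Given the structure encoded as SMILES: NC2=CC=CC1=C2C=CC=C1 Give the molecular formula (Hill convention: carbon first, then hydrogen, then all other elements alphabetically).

Walk through each heavy atom and fill implicit hydrogens from standard valence (C 4, N 3, O 2, S 2, halogen 1):
  atom 1: N, bond orders sum to 1 (valence 3) → 2 H
  atom 2: C, bond orders sum to 4 (valence 4) → 0 H
  atom 3: C, bond orders sum to 3 (valence 4) → 1 H
  atom 4: C, bond orders sum to 3 (valence 4) → 1 H
  atom 5: C, bond orders sum to 3 (valence 4) → 1 H
  atom 6: C, bond orders sum to 4 (valence 4) → 0 H
  atom 7: C, bond orders sum to 4 (valence 4) → 0 H
  atom 8: C, bond orders sum to 3 (valence 4) → 1 H
  atom 9: C, bond orders sum to 3 (valence 4) → 1 H
  atom 10: C, bond orders sum to 3 (valence 4) → 1 H
  atom 11: C, bond orders sum to 3 (valence 4) → 1 H
Totals → C:10, H:9, N:1.

C10H9N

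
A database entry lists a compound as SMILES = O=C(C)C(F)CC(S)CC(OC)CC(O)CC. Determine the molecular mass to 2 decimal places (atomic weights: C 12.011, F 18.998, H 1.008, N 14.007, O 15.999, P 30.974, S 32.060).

266.37 g/mol

First, the molecular formula is C12H23FO3S (counting implicit H from valence).
  C: 12 × 12.011 = 144.132
  F: 1 × 18.998 = 18.998
  H: 23 × 1.008 = 23.184
  O: 3 × 15.999 = 47.997
  S: 1 × 32.060 = 32.060
Sum: 12×12.011 + 1×18.998 + 23×1.008 + 3×15.999 + 1×32.060 = 266.371 → 266.37 g/mol.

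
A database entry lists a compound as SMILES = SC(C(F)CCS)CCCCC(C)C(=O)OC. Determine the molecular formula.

C12H23FO2S2

Walk through each heavy atom and fill implicit hydrogens from standard valence (C 4, N 3, O 2, S 2, halogen 1):
  atom 1: S, bond orders sum to 1 (valence 2) → 1 H
  atom 2: C, bond orders sum to 3 (valence 4) → 1 H
  atom 3: C, bond orders sum to 3 (valence 4) → 1 H
  atom 4: F (halogen, monovalent) → 0 H
  atom 5: C, bond orders sum to 2 (valence 4) → 2 H
  atom 6: C, bond orders sum to 2 (valence 4) → 2 H
  atom 7: S, bond orders sum to 1 (valence 2) → 1 H
  atom 8: C, bond orders sum to 2 (valence 4) → 2 H
  atom 9: C, bond orders sum to 2 (valence 4) → 2 H
  atom 10: C, bond orders sum to 2 (valence 4) → 2 H
  atom 11: C, bond orders sum to 2 (valence 4) → 2 H
  atom 12: C, bond orders sum to 3 (valence 4) → 1 H
  atom 13: C, bond orders sum to 1 (valence 4) → 3 H
  atom 14: C, bond orders sum to 4 (valence 4) → 0 H
  atom 15: O, bond orders sum to 2 (valence 2) → 0 H
  atom 16: O, bond orders sum to 2 (valence 2) → 0 H
  atom 17: C, bond orders sum to 1 (valence 4) → 3 H
Totals → C:12, H:23, F:1, O:2, S:2.
In Hill order: C12H23FO2S2.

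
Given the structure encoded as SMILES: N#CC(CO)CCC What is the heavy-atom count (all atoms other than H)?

Every atom symbol written in the SMILES (organic subset) is one heavy atom; implicit H are not written.
Heavy atoms by element → C:6, N:1, O:1.
Total: 8.

8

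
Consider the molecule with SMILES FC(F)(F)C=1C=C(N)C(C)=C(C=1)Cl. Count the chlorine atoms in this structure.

Scan the SMILES for Cl atoms (remember two-letter symbols like Cl and Br are single atoms).
Chlorine count: 1.

1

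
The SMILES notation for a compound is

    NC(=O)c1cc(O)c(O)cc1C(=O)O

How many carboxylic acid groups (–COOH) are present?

The carboxylic acid motif appears at heavy-atom position 12 in the SMILES.
Other groups present: 1 amide, 2 hydroxyl.
Carboxylic acid count: 1.

1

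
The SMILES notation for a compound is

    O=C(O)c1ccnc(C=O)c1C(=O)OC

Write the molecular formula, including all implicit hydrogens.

Walk through each heavy atom and fill implicit hydrogens from standard valence (C 4, N 3, O 2, S 2, halogen 1); for lowercase aromatic atoms, an aromatic c carries 1 H when it has two neighbours and 0 H with three, and aromatic n carries 0 H:
  atom 1: O, bond orders sum to 2 (valence 2) → 0 H
  atom 2: C, bond orders sum to 4 (valence 4) → 0 H
  atom 3: O, bond orders sum to 1 (valence 2) → 1 H
  atom 4: aromatic c, 3 neighbours → 0 H
  atom 5: aromatic c, 2 neighbours → 1 H
  atom 6: aromatic c, 2 neighbours → 1 H
  atom 7: aromatic n, 2 neighbours → 0 H
  atom 8: aromatic c, 3 neighbours → 0 H
  atom 9: C, bond orders sum to 3 (valence 4) → 1 H
  atom 10: O, bond orders sum to 2 (valence 2) → 0 H
  atom 11: aromatic c, 3 neighbours → 0 H
  atom 12: C, bond orders sum to 4 (valence 4) → 0 H
  atom 13: O, bond orders sum to 2 (valence 2) → 0 H
  atom 14: O, bond orders sum to 2 (valence 2) → 0 H
  atom 15: C, bond orders sum to 1 (valence 4) → 3 H
Totals → C:9, H:7, N:1, O:5.
In Hill order: C9H7NO5.

C9H7NO5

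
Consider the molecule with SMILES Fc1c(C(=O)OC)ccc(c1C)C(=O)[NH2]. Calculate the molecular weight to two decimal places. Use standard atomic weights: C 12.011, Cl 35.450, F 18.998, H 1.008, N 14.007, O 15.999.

First, the molecular formula is C10H10FNO3 (counting implicit H from valence).
  C: 10 × 12.011 = 120.110
  F: 1 × 18.998 = 18.998
  H: 10 × 1.008 = 10.080
  N: 1 × 14.007 = 14.007
  O: 3 × 15.999 = 47.997
Sum: 10×12.011 + 1×18.998 + 10×1.008 + 1×14.007 + 3×15.999 = 211.192 → 211.19 g/mol.

211.19 g/mol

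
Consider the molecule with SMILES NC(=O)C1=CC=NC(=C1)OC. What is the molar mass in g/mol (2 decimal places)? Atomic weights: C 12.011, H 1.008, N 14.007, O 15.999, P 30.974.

First, the molecular formula is C7H8N2O2 (counting implicit H from valence).
  C: 7 × 12.011 = 84.077
  H: 8 × 1.008 = 8.064
  N: 2 × 14.007 = 28.014
  O: 2 × 15.999 = 31.998
Sum: 7×12.011 + 8×1.008 + 2×14.007 + 2×15.999 = 152.153 → 152.15 g/mol.

152.15 g/mol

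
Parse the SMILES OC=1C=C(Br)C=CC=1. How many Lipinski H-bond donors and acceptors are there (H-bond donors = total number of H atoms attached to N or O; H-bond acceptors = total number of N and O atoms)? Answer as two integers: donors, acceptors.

Donors: find every N or O and count the H atoms it carries.
  atom 1 (O): bond orders sum to 1 → 1 H
Lipinski HBD = 1.
Acceptors: N atoms = 0, O atoms = 1 → HBA = 1.

1, 1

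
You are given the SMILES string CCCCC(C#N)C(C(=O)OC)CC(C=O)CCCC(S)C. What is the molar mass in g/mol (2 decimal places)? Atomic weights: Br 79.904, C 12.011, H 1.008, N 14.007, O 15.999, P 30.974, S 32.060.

First, the molecular formula is C17H29NO3S (counting implicit H from valence).
  C: 17 × 12.011 = 204.187
  H: 29 × 1.008 = 29.232
  N: 1 × 14.007 = 14.007
  O: 3 × 15.999 = 47.997
  S: 1 × 32.060 = 32.060
Sum: 17×12.011 + 29×1.008 + 1×14.007 + 3×15.999 + 1×32.060 = 327.483 → 327.48 g/mol.

327.48 g/mol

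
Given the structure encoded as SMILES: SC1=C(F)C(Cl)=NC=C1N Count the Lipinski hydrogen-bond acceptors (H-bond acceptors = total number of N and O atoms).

N atoms: 2; O atoms: 0.
Lipinski HBA = 2 + 0 = 2.

2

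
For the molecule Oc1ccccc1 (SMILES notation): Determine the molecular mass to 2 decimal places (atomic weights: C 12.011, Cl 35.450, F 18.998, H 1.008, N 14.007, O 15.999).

First, the molecular formula is C6H6O (counting implicit H from valence).
  C: 6 × 12.011 = 72.066
  H: 6 × 1.008 = 6.048
  O: 1 × 15.999 = 15.999
Sum: 6×12.011 + 6×1.008 + 1×15.999 = 94.113 → 94.11 g/mol.

94.11 g/mol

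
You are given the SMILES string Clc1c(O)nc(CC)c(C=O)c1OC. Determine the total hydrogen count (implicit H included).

10

Walk through each heavy atom and fill implicit hydrogens from standard valence (C 4, N 3, O 2, S 2, halogen 1); for lowercase aromatic atoms, an aromatic c carries 1 H when it has two neighbours and 0 H with three, and aromatic n carries 0 H:
  atom 1: Cl (halogen, monovalent) → 0 H
  atom 2: aromatic c, 3 neighbours → 0 H
  atom 3: aromatic c, 3 neighbours → 0 H
  atom 4: O, bond orders sum to 1 (valence 2) → 1 H
  atom 5: aromatic n, 2 neighbours → 0 H
  atom 6: aromatic c, 3 neighbours → 0 H
  atom 7: C, bond orders sum to 2 (valence 4) → 2 H
  atom 8: C, bond orders sum to 1 (valence 4) → 3 H
  atom 9: aromatic c, 3 neighbours → 0 H
  atom 10: C, bond orders sum to 3 (valence 4) → 1 H
  atom 11: O, bond orders sum to 2 (valence 2) → 0 H
  atom 12: aromatic c, 3 neighbours → 0 H
  atom 13: O, bond orders sum to 2 (valence 2) → 0 H
  atom 14: C, bond orders sum to 1 (valence 4) → 3 H
Total hydrogens: 10.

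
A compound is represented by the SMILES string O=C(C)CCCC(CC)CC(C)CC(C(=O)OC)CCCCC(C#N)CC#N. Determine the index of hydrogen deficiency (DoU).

6

Degree of unsaturation = (number of rings) + (number of π bonds).
Ring closures in the SMILES: 0.
π bonds: 2 double bonds (each 1 DoU), 2 triple bonds (each 2 DoU) → 6 DoU from unsaturation.
Total DoU = 0 + 6 = 6.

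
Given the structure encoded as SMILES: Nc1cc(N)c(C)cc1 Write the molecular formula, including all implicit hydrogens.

Walk through each heavy atom and fill implicit hydrogens from standard valence (C 4, N 3, O 2, S 2, halogen 1); for lowercase aromatic atoms, an aromatic c carries 1 H when it has two neighbours and 0 H with three, and aromatic n carries 0 H:
  atom 1: N, bond orders sum to 1 (valence 3) → 2 H
  atom 2: aromatic c, 3 neighbours → 0 H
  atom 3: aromatic c, 2 neighbours → 1 H
  atom 4: aromatic c, 3 neighbours → 0 H
  atom 5: N, bond orders sum to 1 (valence 3) → 2 H
  atom 6: aromatic c, 3 neighbours → 0 H
  atom 7: C, bond orders sum to 1 (valence 4) → 3 H
  atom 8: aromatic c, 2 neighbours → 1 H
  atom 9: aromatic c, 2 neighbours → 1 H
Totals → C:7, H:10, N:2.
In Hill order: C7H10N2.

C7H10N2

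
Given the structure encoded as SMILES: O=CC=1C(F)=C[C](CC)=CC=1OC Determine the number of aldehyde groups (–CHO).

The aldehyde motif appears at heavy-atom position 2 in the SMILES.
Other groups present: 1 ether.
Aldehyde count: 1.

1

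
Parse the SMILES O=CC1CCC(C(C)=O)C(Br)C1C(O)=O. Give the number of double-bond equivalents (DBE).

4

Degree of unsaturation = (number of rings) + (number of π bonds).
Ring closures in the SMILES: 1.
π bonds: 3 double bonds (each 1 DoU) → 3 DoU from unsaturation.
Total DoU = 1 + 3 = 4.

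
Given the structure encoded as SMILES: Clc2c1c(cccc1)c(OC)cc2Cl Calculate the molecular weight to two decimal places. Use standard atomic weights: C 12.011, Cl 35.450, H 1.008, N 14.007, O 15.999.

First, the molecular formula is C11H8Cl2O (counting implicit H from valence).
  C: 11 × 12.011 = 132.121
  Cl: 2 × 35.450 = 70.900
  H: 8 × 1.008 = 8.064
  O: 1 × 15.999 = 15.999
Sum: 11×12.011 + 2×35.450 + 8×1.008 + 1×15.999 = 227.084 → 227.08 g/mol.

227.08 g/mol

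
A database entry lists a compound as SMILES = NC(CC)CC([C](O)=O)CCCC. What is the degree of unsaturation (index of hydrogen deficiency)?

1

Degree of unsaturation = (number of rings) + (number of π bonds).
Ring closures in the SMILES: 0.
π bonds: 1 double bond (each 1 DoU) → 1 DoU from unsaturation.
Total DoU = 0 + 1 = 1.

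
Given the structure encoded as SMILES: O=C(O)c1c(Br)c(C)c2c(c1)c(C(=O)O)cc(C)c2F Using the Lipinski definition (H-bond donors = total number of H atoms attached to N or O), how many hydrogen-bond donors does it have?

Donors: find every N or O and count the H atoms it carries.
  atom 1 (O): bond orders sum to 2 → 0 H
  atom 3 (O): bond orders sum to 1 → 1 H
  atom 14 (O): bond orders sum to 2 → 0 H
  atom 15 (O): bond orders sum to 1 → 1 H
Lipinski HBD = 2.

2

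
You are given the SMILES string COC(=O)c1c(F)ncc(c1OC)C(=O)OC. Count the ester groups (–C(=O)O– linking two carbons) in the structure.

The ester motif appears at heavy-atom positions 3, 14 in the SMILES.
Other groups present: 1 ether.
Ester count: 2.

2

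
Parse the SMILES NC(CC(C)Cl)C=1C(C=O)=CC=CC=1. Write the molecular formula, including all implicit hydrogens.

Walk through each heavy atom and fill implicit hydrogens from standard valence (C 4, N 3, O 2, S 2, halogen 1):
  atom 1: N, bond orders sum to 1 (valence 3) → 2 H
  atom 2: C, bond orders sum to 3 (valence 4) → 1 H
  atom 3: C, bond orders sum to 2 (valence 4) → 2 H
  atom 4: C, bond orders sum to 3 (valence 4) → 1 H
  atom 5: C, bond orders sum to 1 (valence 4) → 3 H
  atom 6: Cl (halogen, monovalent) → 0 H
  atom 7: C, bond orders sum to 4 (valence 4) → 0 H
  atom 8: C, bond orders sum to 4 (valence 4) → 0 H
  atom 9: C, bond orders sum to 3 (valence 4) → 1 H
  atom 10: O, bond orders sum to 2 (valence 2) → 0 H
  atom 11: C, bond orders sum to 3 (valence 4) → 1 H
  atom 12: C, bond orders sum to 3 (valence 4) → 1 H
  atom 13: C, bond orders sum to 3 (valence 4) → 1 H
  atom 14: C, bond orders sum to 3 (valence 4) → 1 H
Totals → C:11, H:14, Cl:1, N:1, O:1.

C11H14ClNO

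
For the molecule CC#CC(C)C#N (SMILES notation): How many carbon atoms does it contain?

Count every carbon token in the SMILES (each C, including those in ring-closure positions and inside branches).
Carbon count: 6.

6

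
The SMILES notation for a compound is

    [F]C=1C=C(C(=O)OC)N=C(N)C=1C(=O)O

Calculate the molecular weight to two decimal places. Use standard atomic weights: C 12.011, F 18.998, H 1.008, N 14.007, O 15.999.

214.15 g/mol

First, the molecular formula is C8H7FN2O4 (counting implicit H from valence).
  C: 8 × 12.011 = 96.088
  F: 1 × 18.998 = 18.998
  H: 7 × 1.008 = 7.056
  N: 2 × 14.007 = 28.014
  O: 4 × 15.999 = 63.996
Sum: 8×12.011 + 1×18.998 + 7×1.008 + 2×14.007 + 4×15.999 = 214.152 → 214.15 g/mol.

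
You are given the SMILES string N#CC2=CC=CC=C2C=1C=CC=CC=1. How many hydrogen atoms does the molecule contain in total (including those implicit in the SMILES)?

9

Walk through each heavy atom and fill implicit hydrogens from standard valence (C 4, N 3, O 2, S 2, halogen 1):
  atom 1: N, bond orders sum to 3 (valence 3) → 0 H
  atom 2: C, bond orders sum to 4 (valence 4) → 0 H
  atom 3: C, bond orders sum to 4 (valence 4) → 0 H
  atom 4: C, bond orders sum to 3 (valence 4) → 1 H
  atom 5: C, bond orders sum to 3 (valence 4) → 1 H
  atom 6: C, bond orders sum to 3 (valence 4) → 1 H
  atom 7: C, bond orders sum to 3 (valence 4) → 1 H
  atom 8: C, bond orders sum to 4 (valence 4) → 0 H
  atom 9: C, bond orders sum to 4 (valence 4) → 0 H
  atom 10: C, bond orders sum to 3 (valence 4) → 1 H
  atom 11: C, bond orders sum to 3 (valence 4) → 1 H
  atom 12: C, bond orders sum to 3 (valence 4) → 1 H
  atom 13: C, bond orders sum to 3 (valence 4) → 1 H
  atom 14: C, bond orders sum to 3 (valence 4) → 1 H
Total hydrogens: 9.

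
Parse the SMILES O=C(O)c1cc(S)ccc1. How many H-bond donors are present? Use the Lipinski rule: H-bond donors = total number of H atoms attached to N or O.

Donors: find every N or O and count the H atoms it carries.
  atom 1 (O): bond orders sum to 2 → 0 H
  atom 3 (O): bond orders sum to 1 → 1 H
Lipinski HBD = 1.

1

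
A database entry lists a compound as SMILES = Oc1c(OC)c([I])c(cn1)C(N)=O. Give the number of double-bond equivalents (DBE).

Molecular formula: C7H7IN2O3.
DoU = (2C + 2 + N − H − X) / 2, where X is the halogen count and O/S are ignored.
    = (2·7 + 2 + 2 − 7 − 1) / 2 = 10 / 2 = 5.

5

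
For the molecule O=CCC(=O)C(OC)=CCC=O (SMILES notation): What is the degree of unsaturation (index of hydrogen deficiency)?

Degree of unsaturation = (number of rings) + (number of π bonds).
Ring closures in the SMILES: 0.
π bonds: 4 double bonds (each 1 DoU) → 4 DoU from unsaturation.
Total DoU = 0 + 4 = 4.

4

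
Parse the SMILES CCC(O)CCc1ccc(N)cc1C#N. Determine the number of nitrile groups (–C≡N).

1

The nitrile motif appears at heavy-atom position 14 in the SMILES.
Other groups present: 1 hydroxyl, 1 primary amine.
Nitrile count: 1.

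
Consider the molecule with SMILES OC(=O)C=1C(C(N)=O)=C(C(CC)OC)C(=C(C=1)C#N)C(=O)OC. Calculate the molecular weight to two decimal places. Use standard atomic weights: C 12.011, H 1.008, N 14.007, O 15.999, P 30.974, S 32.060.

First, the molecular formula is C15H16N2O6 (counting implicit H from valence).
  C: 15 × 12.011 = 180.165
  H: 16 × 1.008 = 16.128
  N: 2 × 14.007 = 28.014
  O: 6 × 15.999 = 95.994
Sum: 15×12.011 + 16×1.008 + 2×14.007 + 6×15.999 = 320.301 → 320.30 g/mol.

320.30 g/mol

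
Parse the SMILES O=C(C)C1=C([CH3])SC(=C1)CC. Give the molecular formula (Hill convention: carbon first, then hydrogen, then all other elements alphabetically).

C9H12OS

Walk through each heavy atom and fill implicit hydrogens from standard valence (C 4, N 3, O 2, S 2, halogen 1):
  atom 1: O, bond orders sum to 2 (valence 2) → 0 H
  atom 2: C, bond orders sum to 4 (valence 4) → 0 H
  atom 3: C, bond orders sum to 1 (valence 4) → 3 H
  atom 4: C, bond orders sum to 4 (valence 4) → 0 H
  atom 5: C, bond orders sum to 4 (valence 4) → 0 H
  atom 6: C with explicit H count 3
  atom 7: S, bond orders sum to 2 (valence 2) → 0 H
  atom 8: C, bond orders sum to 4 (valence 4) → 0 H
  atom 9: C, bond orders sum to 3 (valence 4) → 1 H
  atom 10: C, bond orders sum to 2 (valence 4) → 2 H
  atom 11: C, bond orders sum to 1 (valence 4) → 3 H
Totals → C:9, H:12, O:1, S:1.
In Hill order: C9H12OS.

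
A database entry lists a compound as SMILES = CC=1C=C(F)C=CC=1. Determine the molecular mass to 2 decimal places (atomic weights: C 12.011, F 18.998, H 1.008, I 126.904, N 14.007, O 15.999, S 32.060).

First, the molecular formula is C7H7F (counting implicit H from valence).
  C: 7 × 12.011 = 84.077
  F: 1 × 18.998 = 18.998
  H: 7 × 1.008 = 7.056
Sum: 7×12.011 + 1×18.998 + 7×1.008 = 110.131 → 110.13 g/mol.

110.13 g/mol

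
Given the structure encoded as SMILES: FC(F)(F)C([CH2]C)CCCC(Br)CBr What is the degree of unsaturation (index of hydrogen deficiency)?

0

Degree of unsaturation = (number of rings) + (number of π bonds).
Ring closures in the SMILES: 0.
π bonds: none → 0 DoU from unsaturation.
Total DoU = 0 + 0 = 0.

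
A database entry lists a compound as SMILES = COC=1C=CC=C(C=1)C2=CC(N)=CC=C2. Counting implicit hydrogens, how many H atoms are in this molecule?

13

Walk through each heavy atom and fill implicit hydrogens from standard valence (C 4, N 3, O 2, S 2, halogen 1):
  atom 1: C, bond orders sum to 1 (valence 4) → 3 H
  atom 2: O, bond orders sum to 2 (valence 2) → 0 H
  atom 3: C, bond orders sum to 4 (valence 4) → 0 H
  atom 4: C, bond orders sum to 3 (valence 4) → 1 H
  atom 5: C, bond orders sum to 3 (valence 4) → 1 H
  atom 6: C, bond orders sum to 3 (valence 4) → 1 H
  atom 7: C, bond orders sum to 4 (valence 4) → 0 H
  atom 8: C, bond orders sum to 3 (valence 4) → 1 H
  atom 9: C, bond orders sum to 4 (valence 4) → 0 H
  atom 10: C, bond orders sum to 3 (valence 4) → 1 H
  atom 11: C, bond orders sum to 4 (valence 4) → 0 H
  atom 12: N, bond orders sum to 1 (valence 3) → 2 H
  atom 13: C, bond orders sum to 3 (valence 4) → 1 H
  atom 14: C, bond orders sum to 3 (valence 4) → 1 H
  atom 15: C, bond orders sum to 3 (valence 4) → 1 H
Total hydrogens: 13.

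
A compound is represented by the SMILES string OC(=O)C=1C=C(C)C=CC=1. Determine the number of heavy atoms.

Every atom symbol written in the SMILES (organic subset) is one heavy atom; implicit H are not written.
Heavy atoms by element → C:8, O:2.
Total: 10.

10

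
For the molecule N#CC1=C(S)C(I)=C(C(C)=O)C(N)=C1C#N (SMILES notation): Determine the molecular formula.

Walk through each heavy atom and fill implicit hydrogens from standard valence (C 4, N 3, O 2, S 2, halogen 1):
  atom 1: N, bond orders sum to 3 (valence 3) → 0 H
  atom 2: C, bond orders sum to 4 (valence 4) → 0 H
  atom 3: C, bond orders sum to 4 (valence 4) → 0 H
  atom 4: C, bond orders sum to 4 (valence 4) → 0 H
  atom 5: S, bond orders sum to 1 (valence 2) → 1 H
  atom 6: C, bond orders sum to 4 (valence 4) → 0 H
  atom 7: I (halogen, monovalent) → 0 H
  atom 8: C, bond orders sum to 4 (valence 4) → 0 H
  atom 9: C, bond orders sum to 4 (valence 4) → 0 H
  atom 10: C, bond orders sum to 1 (valence 4) → 3 H
  atom 11: O, bond orders sum to 2 (valence 2) → 0 H
  atom 12: C, bond orders sum to 4 (valence 4) → 0 H
  atom 13: N, bond orders sum to 1 (valence 3) → 2 H
  atom 14: C, bond orders sum to 4 (valence 4) → 0 H
  atom 15: C, bond orders sum to 4 (valence 4) → 0 H
  atom 16: N, bond orders sum to 3 (valence 3) → 0 H
Totals → C:10, H:6, I:1, N:3, O:1, S:1.

C10H6IN3OS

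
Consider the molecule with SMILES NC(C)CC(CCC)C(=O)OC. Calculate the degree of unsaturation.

1

Molecular formula: C9H19NO2.
DoU = (2C + 2 + N − H − X) / 2, where X is the halogen count and O/S are ignored.
    = (2·9 + 2 + 1 − 19 − 0) / 2 = 2 / 2 = 1.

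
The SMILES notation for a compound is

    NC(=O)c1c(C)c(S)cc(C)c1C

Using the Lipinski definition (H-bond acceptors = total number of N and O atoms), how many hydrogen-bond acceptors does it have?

N atoms: 1; O atoms: 1.
Lipinski HBA = 1 + 1 = 2.

2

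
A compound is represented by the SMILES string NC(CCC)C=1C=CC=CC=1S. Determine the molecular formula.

Walk through each heavy atom and fill implicit hydrogens from standard valence (C 4, N 3, O 2, S 2, halogen 1):
  atom 1: N, bond orders sum to 1 (valence 3) → 2 H
  atom 2: C, bond orders sum to 3 (valence 4) → 1 H
  atom 3: C, bond orders sum to 2 (valence 4) → 2 H
  atom 4: C, bond orders sum to 2 (valence 4) → 2 H
  atom 5: C, bond orders sum to 1 (valence 4) → 3 H
  atom 6: C, bond orders sum to 4 (valence 4) → 0 H
  atom 7: C, bond orders sum to 3 (valence 4) → 1 H
  atom 8: C, bond orders sum to 3 (valence 4) → 1 H
  atom 9: C, bond orders sum to 3 (valence 4) → 1 H
  atom 10: C, bond orders sum to 3 (valence 4) → 1 H
  atom 11: C, bond orders sum to 4 (valence 4) → 0 H
  atom 12: S, bond orders sum to 1 (valence 2) → 1 H
Totals → C:10, H:15, N:1, S:1.

C10H15NS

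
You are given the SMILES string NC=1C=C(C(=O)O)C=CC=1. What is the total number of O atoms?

Scan the SMILES for O atoms (remember two-letter symbols like Cl and Br are single atoms).
Oxygen count: 2.

2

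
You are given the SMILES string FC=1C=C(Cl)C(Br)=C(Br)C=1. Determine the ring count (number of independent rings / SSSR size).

1

In SMILES, each pair of matching ring-closure digits denotes one ring-closing bond; the number of such bonds equals the number of independent rings.
Ring-closure bonds here: 1.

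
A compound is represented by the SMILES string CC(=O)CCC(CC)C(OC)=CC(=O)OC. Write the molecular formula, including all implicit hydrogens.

Walk through each heavy atom and fill implicit hydrogens from standard valence (C 4, N 3, O 2, S 2, halogen 1):
  atom 1: C, bond orders sum to 1 (valence 4) → 3 H
  atom 2: C, bond orders sum to 4 (valence 4) → 0 H
  atom 3: O, bond orders sum to 2 (valence 2) → 0 H
  atom 4: C, bond orders sum to 2 (valence 4) → 2 H
  atom 5: C, bond orders sum to 2 (valence 4) → 2 H
  atom 6: C, bond orders sum to 3 (valence 4) → 1 H
  atom 7: C, bond orders sum to 2 (valence 4) → 2 H
  atom 8: C, bond orders sum to 1 (valence 4) → 3 H
  atom 9: C, bond orders sum to 4 (valence 4) → 0 H
  atom 10: O, bond orders sum to 2 (valence 2) → 0 H
  atom 11: C, bond orders sum to 1 (valence 4) → 3 H
  atom 12: C, bond orders sum to 3 (valence 4) → 1 H
  atom 13: C, bond orders sum to 4 (valence 4) → 0 H
  atom 14: O, bond orders sum to 2 (valence 2) → 0 H
  atom 15: O, bond orders sum to 2 (valence 2) → 0 H
  atom 16: C, bond orders sum to 1 (valence 4) → 3 H
Totals → C:12, H:20, O:4.
In Hill order: C12H20O4.

C12H20O4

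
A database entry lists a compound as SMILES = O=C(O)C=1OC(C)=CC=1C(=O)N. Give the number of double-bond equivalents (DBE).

5

Molecular formula: C7H7NO4.
DoU = (2C + 2 + N − H − X) / 2, where X is the halogen count and O/S are ignored.
    = (2·7 + 2 + 1 − 7 − 0) / 2 = 10 / 2 = 5.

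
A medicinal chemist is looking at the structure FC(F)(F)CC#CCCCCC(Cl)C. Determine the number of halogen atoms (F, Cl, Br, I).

Halogen atoms appear at heavy-atom positions 1, 3, 4, 13 (1×Cl, 3×F).
Other groups present: 1 alkyne.
Halogen count: 4.

4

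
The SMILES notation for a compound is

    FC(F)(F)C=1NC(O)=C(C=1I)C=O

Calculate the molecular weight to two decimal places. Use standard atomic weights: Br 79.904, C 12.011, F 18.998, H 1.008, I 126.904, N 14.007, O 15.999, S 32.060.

304.99 g/mol

First, the molecular formula is C6H3F3INO2 (counting implicit H from valence).
  C: 6 × 12.011 = 72.066
  F: 3 × 18.998 = 56.994
  H: 3 × 1.008 = 3.024
  I: 1 × 126.904 = 126.904
  N: 1 × 14.007 = 14.007
  O: 2 × 15.999 = 31.998
Sum: 6×12.011 + 3×18.998 + 3×1.008 + 1×126.904 + 1×14.007 + 2×15.999 = 304.993 → 304.99 g/mol.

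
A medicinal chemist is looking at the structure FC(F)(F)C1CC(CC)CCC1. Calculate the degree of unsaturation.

1

Molecular formula: C9H15F3.
DoU = (2C + 2 + N − H − X) / 2, where X is the halogen count and O/S are ignored.
    = (2·9 + 2 + 0 − 15 − 3) / 2 = 2 / 2 = 1.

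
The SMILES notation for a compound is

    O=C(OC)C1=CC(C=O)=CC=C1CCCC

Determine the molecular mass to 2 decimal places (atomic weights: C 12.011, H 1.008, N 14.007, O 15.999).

220.27 g/mol

First, the molecular formula is C13H16O3 (counting implicit H from valence).
  C: 13 × 12.011 = 156.143
  H: 16 × 1.008 = 16.128
  O: 3 × 15.999 = 47.997
Sum: 13×12.011 + 16×1.008 + 3×15.999 = 220.268 → 220.27 g/mol.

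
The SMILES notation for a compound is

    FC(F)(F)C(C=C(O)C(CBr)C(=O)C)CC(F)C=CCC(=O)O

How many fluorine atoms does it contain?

Scan the SMILES for F atoms (remember two-letter symbols like Cl and Br are single atoms).
Fluorine count: 4.

4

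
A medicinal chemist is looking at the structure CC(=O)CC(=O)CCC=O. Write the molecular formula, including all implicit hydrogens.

Walk through each heavy atom and fill implicit hydrogens from standard valence (C 4, N 3, O 2, S 2, halogen 1):
  atom 1: C, bond orders sum to 1 (valence 4) → 3 H
  atom 2: C, bond orders sum to 4 (valence 4) → 0 H
  atom 3: O, bond orders sum to 2 (valence 2) → 0 H
  atom 4: C, bond orders sum to 2 (valence 4) → 2 H
  atom 5: C, bond orders sum to 4 (valence 4) → 0 H
  atom 6: O, bond orders sum to 2 (valence 2) → 0 H
  atom 7: C, bond orders sum to 2 (valence 4) → 2 H
  atom 8: C, bond orders sum to 2 (valence 4) → 2 H
  atom 9: C, bond orders sum to 3 (valence 4) → 1 H
  atom 10: O, bond orders sum to 2 (valence 2) → 0 H
Totals → C:7, H:10, O:3.
In Hill order: C7H10O3.

C7H10O3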